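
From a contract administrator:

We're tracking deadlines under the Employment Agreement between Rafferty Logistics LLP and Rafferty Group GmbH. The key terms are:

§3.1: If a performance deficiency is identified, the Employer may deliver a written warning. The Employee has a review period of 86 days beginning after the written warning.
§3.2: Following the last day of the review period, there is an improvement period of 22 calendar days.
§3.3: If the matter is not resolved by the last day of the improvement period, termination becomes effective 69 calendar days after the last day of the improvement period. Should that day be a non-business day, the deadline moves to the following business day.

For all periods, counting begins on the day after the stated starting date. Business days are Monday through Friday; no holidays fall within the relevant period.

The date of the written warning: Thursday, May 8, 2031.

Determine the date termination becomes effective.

Nov 3, 2031

Adding 86 calendar days to May 8, 2031 gives Aug 2, 2031, which is the last day of the review period.
The last day of the improvement period: 22 calendar days after Aug 2, 2031 is Aug 24, 2031.
The date termination becomes effective: Aug 24, 2031 + 69 days = Nov 1, 2031. That falls on a Saturday, so it rolls to the next business day, Monday, Nov 3, 2031.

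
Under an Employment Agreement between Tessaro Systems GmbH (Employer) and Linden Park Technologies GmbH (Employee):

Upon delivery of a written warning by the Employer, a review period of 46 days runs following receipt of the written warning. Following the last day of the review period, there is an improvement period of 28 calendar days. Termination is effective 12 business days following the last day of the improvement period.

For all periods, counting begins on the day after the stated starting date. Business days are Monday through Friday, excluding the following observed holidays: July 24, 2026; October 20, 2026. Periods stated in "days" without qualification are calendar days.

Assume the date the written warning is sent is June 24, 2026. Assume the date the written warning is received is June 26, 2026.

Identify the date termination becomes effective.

September 24, 2026

The last day of the review period: 46 calendar days after June 26, 2026 is August 11, 2026.
The last day of the improvement period: August 11, 2026 + 28 days = September 8, 2026.
From Tuesday, September 8, 2026, 12 business days (Sep 9, Sep 10, Sep 11, Sep 14, …, Sep 22, Sep 23, Sep 24, skipping weekends) brings us to Thursday, September 24, 2026, which is the date termination becomes effective.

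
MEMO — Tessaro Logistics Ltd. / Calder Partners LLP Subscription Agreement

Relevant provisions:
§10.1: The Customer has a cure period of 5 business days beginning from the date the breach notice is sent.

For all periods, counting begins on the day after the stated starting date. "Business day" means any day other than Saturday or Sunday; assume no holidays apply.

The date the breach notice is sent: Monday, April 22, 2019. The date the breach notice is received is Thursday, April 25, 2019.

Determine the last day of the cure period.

April 29, 2019

From Monday, April 22, 2019, 5 business days (Apr 23, Apr 24, Apr 25, Apr 26, Apr 29, skipping weekends) brings us to Monday, April 29, 2019, which is the last day of the cure period.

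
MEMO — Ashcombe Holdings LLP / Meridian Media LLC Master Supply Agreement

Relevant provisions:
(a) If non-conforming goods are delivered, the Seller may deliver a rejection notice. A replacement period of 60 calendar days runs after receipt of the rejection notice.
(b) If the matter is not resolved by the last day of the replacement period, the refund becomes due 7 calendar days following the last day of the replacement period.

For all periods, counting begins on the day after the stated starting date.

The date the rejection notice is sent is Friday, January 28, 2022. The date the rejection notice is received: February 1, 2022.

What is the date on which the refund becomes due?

Adding 60 calendar days to February 1, 2022 gives April 2, 2022, which is the last day of the replacement period.
The date on which the refund becomes due: April 2, 2022 + 7 days = April 9, 2022.

April 9, 2022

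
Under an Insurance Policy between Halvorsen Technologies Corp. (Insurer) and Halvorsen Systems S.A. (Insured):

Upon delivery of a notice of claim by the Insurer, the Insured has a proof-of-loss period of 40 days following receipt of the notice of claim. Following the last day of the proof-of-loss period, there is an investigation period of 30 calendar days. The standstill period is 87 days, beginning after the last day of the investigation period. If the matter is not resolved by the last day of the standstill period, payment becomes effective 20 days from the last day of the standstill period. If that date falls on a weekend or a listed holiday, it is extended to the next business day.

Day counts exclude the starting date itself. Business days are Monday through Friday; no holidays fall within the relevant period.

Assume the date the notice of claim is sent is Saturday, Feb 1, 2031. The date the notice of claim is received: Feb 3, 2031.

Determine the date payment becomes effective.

Adding 40 calendar days to Feb 3, 2031 gives Mar 15, 2031, which is the last day of the proof-of-loss period.
The last day of the investigation period: 30 calendar days after Mar 15, 2031 is Apr 14, 2031.
The last day of the standstill period: Apr 14, 2031 + 87 days = Jul 10, 2031.
Adding 20 calendar days to Jul 10, 2031 gives Jul 30, 2031, which is the date payment becomes effective. Jul 30, 2031 is a Wednesday, so no roll-forward applies.

Jul 30, 2031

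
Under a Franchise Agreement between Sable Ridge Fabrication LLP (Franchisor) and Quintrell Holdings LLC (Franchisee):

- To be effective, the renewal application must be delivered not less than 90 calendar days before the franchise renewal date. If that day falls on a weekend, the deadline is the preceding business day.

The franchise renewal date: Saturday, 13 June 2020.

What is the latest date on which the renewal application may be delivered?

13 March 2020

Counting back 90 calendar days from 13 June 2020 gives 15 March 2020. That is a Sunday, so the deadline moves back to Friday, 13 March 2020.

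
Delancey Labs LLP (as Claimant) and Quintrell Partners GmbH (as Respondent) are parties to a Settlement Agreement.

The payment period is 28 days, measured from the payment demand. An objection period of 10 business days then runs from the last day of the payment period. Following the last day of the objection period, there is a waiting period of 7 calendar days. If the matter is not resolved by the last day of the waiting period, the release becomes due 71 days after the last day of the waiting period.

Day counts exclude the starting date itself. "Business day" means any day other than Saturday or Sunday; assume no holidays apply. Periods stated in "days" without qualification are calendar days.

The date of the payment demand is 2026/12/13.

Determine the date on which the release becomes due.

2027/04/10

Adding 28 calendar days to 2026/12/13 gives 2027/01/10, which is the last day of the payment period.
The last day of the objection period: counting 10 business days from Sunday, 2027/01/10 (Jan 11, Jan 12, Jan 13, Jan 14, Jan 15, Jan 18, Jan 19, Jan 20, Jan 21, Jan 22, skipping weekends) reaches Friday, 2027/01/22.
The last day of the waiting period: 2027/01/22 + 7 days = 2027/01/29.
The date on which the release becomes due: 2027/01/29 + 71 days = 2027/04/10.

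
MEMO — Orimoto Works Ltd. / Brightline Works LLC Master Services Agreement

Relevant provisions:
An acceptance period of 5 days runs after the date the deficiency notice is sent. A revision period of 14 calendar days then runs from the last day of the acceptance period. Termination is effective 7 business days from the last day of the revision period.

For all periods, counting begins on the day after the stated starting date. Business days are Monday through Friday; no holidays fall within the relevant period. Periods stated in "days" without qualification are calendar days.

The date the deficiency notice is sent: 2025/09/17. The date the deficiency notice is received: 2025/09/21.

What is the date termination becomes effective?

Adding 5 calendar days to 2025/09/17 gives 2025/09/22, which is the last day of the acceptance period.
The last day of the revision period: 2025/09/22 + 14 days = 2025/10/06.
The date termination becomes effective: 7 business days after Monday, 2025/10/06, skipping weekends — Oct 7, Oct 8, Oct 9, Oct 10, Oct 13, Oct 14, Oct 15 — lands on Wednesday, 2025/10/15.

2025/10/15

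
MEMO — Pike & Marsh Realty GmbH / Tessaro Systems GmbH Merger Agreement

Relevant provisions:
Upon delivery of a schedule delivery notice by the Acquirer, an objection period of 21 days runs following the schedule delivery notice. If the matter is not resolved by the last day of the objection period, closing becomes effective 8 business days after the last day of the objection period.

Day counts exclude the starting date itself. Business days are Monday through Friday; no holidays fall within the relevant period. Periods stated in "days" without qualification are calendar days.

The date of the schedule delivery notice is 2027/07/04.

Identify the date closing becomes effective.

The last day of the objection period: 2027/07/04 + 21 days = 2027/07/25.
The date closing becomes effective: counting 8 business days from Sunday, 2027/07/25 (Jul 26, Jul 27, Jul 28, Jul 29, Jul 30, Aug 2, Aug 3, Aug 4, skipping weekends) reaches Wednesday, 2027/08/04.

2027/08/04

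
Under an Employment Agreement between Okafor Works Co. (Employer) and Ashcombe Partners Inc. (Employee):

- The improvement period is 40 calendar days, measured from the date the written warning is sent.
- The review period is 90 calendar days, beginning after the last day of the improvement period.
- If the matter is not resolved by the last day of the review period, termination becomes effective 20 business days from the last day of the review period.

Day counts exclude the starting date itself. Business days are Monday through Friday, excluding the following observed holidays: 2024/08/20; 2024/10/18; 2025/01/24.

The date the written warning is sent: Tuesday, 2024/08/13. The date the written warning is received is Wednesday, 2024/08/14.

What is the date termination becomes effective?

2025/01/17

The last day of the improvement period: 2024/08/13 + 40 days = 2024/09/22.
Adding 90 calendar days to 2024/09/22 gives 2024/12/21, which is the last day of the review period.
The date termination becomes effective: counting 20 business days from Saturday, 2024/12/21 (Dec 23, Dec 24, Dec 25, Dec 26, …, Jan 15, Jan 16, Jan 17, skipping weekends) reaches Friday, 2025/01/17.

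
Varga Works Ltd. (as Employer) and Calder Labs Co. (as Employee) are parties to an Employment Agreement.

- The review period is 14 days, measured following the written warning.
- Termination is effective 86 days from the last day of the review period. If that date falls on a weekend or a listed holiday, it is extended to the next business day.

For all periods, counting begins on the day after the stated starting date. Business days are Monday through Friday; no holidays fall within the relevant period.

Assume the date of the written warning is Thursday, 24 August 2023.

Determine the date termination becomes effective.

4 December 2023

Adding 14 calendar days to 24 August 2023 gives 7 September 2023, which is the last day of the review period.
The date termination becomes effective: 86 calendar days after 7 September 2023 is 2 December 2023. That falls on a Saturday, so it rolls to the next business day, Monday, 4 December 2023.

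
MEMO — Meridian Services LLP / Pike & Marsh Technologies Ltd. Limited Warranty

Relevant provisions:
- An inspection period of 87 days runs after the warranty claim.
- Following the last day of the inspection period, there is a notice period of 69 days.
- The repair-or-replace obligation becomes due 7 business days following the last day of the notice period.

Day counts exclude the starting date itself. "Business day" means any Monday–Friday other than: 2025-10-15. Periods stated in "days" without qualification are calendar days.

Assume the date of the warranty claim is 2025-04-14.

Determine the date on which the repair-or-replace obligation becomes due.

The last day of the inspection period: 2025-04-14 + 87 days = 2025-07-10.
Adding 69 calendar days to 2025-07-10 gives 2025-09-17, which is the last day of the notice period.
The date on which the repair-or-replace obligation becomes due: 7 business days after Wednesday, 2025-09-17, skipping weekends — Sep 18, Sep 19, Sep 22, Sep 23, Sep 24, Sep 25, Sep 26 — lands on Friday, 2025-09-26.

2025-09-26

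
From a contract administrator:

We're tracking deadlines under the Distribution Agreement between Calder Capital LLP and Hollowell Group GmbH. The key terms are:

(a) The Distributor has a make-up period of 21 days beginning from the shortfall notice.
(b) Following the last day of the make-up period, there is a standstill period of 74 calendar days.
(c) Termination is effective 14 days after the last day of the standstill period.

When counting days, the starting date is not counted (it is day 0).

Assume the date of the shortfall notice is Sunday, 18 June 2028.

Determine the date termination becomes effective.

5 October 2028

The last day of the make-up period: 18 June 2028 + 21 days = 9 July 2028.
The last day of the standstill period: 74 calendar days after 9 July 2028 is 21 September 2028.
Adding 14 calendar days to 21 September 2028 gives 5 October 2028, which is the date termination becomes effective.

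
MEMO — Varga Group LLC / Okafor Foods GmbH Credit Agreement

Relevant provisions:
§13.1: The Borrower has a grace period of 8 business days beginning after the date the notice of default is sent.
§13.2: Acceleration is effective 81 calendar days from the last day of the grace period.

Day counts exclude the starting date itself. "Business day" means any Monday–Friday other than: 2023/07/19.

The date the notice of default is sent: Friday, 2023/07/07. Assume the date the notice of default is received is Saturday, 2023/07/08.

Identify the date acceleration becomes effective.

2023/10/09

From Friday, 2023/07/07, 8 business days (Jul 10, Jul 11, Jul 12, Jul 13, Jul 14, Jul 17, Jul 18, Jul 20, skipping weekends and the listed holiday on Jul 19) brings us to Thursday, 2023/07/20, which is the last day of the grace period.
The date acceleration becomes effective: 81 calendar days after 2023/07/20 is 2023/10/09.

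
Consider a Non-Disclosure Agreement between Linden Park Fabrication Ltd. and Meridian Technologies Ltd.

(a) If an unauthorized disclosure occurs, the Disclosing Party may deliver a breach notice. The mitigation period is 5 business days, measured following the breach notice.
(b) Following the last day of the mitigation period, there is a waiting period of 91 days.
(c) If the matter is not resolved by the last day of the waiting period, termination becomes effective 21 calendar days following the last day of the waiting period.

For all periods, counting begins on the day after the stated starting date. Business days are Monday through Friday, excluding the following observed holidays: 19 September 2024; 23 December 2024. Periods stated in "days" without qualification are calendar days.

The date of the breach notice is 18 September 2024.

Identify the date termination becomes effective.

From Wednesday, 18 September 2024, 5 business days (Sep 20, Sep 23, Sep 24, Sep 25, Sep 26, skipping weekends and the listed holiday on Sep 19) brings us to Thursday, 26 September 2024, which is the last day of the mitigation period.
The last day of the waiting period: 91 calendar days after 26 September 2024 is 26 December 2024.
The date termination becomes effective: 26 December 2024 + 21 days = 16 January 2025.

16 January 2025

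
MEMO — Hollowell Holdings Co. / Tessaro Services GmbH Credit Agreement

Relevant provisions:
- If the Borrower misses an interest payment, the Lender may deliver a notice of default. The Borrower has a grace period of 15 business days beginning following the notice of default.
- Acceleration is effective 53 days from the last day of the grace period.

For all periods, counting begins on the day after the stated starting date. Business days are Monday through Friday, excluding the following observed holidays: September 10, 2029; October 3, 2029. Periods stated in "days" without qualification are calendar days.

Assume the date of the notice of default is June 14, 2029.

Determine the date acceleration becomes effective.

August 27, 2029

The last day of the grace period: counting 15 business days from Thursday, June 14, 2029 (Jun 15, Jun 18, Jun 19, Jun 20, …, Jul 3, Jul 4, Jul 5, skipping weekends) reaches Thursday, July 5, 2029.
Adding 53 calendar days to July 5, 2029 gives August 27, 2029, which is the date acceleration becomes effective.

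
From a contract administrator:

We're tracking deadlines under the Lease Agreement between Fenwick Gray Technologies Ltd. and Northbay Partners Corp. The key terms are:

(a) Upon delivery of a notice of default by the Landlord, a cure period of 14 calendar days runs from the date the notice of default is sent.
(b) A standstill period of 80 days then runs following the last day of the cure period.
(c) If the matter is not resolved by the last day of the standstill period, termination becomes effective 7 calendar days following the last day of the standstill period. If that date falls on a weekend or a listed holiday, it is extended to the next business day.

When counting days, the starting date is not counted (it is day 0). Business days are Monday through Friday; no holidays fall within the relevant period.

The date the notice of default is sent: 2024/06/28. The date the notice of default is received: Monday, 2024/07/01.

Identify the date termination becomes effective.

2024/10/07

The last day of the cure period: 14 calendar days after 2024/06/28 is 2024/07/12.
The last day of the standstill period: 80 calendar days after 2024/07/12 is 2024/09/30.
Adding 7 calendar days to 2024/09/30 gives 2024/10/07, which is the date termination becomes effective. 2024/10/07 is a Monday, so no roll-forward applies.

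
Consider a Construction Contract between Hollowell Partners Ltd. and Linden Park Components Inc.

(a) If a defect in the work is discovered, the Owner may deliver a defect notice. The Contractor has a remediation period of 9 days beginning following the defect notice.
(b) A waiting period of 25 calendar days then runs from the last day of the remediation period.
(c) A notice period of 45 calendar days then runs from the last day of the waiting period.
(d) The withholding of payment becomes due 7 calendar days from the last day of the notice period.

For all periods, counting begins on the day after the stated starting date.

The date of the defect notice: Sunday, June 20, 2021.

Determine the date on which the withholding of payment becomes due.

The last day of the remediation period: 9 calendar days after June 20, 2021 is June 29, 2021.
The last day of the waiting period: 25 calendar days after June 29, 2021 is July 24, 2021.
The last day of the notice period: July 24, 2021 + 45 days = September 7, 2021.
The date on which the withholding of payment becomes due: 7 calendar days after September 7, 2021 is September 14, 2021.

September 14, 2021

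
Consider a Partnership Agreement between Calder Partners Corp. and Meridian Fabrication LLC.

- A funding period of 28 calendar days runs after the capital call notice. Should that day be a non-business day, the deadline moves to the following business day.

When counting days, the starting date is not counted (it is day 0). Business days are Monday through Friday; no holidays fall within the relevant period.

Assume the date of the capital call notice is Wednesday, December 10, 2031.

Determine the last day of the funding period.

The last day of the funding period: December 10, 2031 + 28 days = January 7, 2032. January 7, 2032 is a Wednesday, so no roll-forward applies.

January 7, 2032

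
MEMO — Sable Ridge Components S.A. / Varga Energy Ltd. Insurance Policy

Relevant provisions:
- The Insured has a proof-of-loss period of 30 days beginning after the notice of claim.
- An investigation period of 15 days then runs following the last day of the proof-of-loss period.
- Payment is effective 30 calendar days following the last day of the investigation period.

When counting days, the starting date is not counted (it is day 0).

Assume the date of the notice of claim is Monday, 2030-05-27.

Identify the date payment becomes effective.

2030-08-10

The last day of the proof-of-loss period: 30 calendar days after 2030-05-27 is 2030-06-26.
The last day of the investigation period: 2030-06-26 + 15 days = 2030-07-11.
The date payment becomes effective: 2030-07-11 + 30 days = 2030-08-10.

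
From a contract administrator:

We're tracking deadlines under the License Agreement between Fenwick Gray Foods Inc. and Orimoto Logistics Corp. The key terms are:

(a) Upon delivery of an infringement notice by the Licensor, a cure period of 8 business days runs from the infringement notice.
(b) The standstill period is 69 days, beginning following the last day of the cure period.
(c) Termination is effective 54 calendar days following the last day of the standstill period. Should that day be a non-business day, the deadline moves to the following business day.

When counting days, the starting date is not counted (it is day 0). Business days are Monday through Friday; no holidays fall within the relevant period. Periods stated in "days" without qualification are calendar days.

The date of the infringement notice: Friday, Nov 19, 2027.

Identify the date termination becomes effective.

The last day of the cure period: 8 business days after Friday, Nov 19, 2027, skipping weekends — Nov 22, Nov 23, Nov 24, Nov 25, Nov 26, Nov 29, Nov 30, Dec 1 — lands on Wednesday, Dec 1, 2027.
The last day of the standstill period: Dec 1, 2027 + 69 days = Feb 8, 2028.
The date termination becomes effective: Feb 8, 2028 + 54 days = Apr 2, 2028. That falls on a Sunday, so it rolls to the next business day, Monday, Apr 3, 2028.

Apr 3, 2028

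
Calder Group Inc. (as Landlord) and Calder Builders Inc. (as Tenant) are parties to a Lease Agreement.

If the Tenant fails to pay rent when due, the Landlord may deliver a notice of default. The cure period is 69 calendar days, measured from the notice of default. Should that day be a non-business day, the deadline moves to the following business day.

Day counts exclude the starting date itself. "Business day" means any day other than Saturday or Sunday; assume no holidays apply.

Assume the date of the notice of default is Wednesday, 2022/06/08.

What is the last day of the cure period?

2022/08/16

The last day of the cure period: 69 calendar days after 2022/06/08 is 2022/08/16. 2022/08/16 is a Tuesday, so no roll-forward applies.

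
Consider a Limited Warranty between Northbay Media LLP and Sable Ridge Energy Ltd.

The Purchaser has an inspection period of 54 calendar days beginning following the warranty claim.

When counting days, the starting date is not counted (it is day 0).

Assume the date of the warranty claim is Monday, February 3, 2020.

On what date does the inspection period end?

The last day of the inspection period: February 3, 2020 + 54 days = March 28, 2020.

March 28, 2020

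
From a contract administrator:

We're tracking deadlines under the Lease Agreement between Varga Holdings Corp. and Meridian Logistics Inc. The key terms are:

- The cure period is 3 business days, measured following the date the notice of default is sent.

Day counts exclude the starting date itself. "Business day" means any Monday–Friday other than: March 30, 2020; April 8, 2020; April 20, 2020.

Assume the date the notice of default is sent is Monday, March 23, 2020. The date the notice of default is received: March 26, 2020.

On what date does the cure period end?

March 26, 2020

The last day of the cure period: counting 3 business days from Monday, March 23, 2020 (Mar 24, Mar 25, Mar 26, skipping weekends) reaches Thursday, March 26, 2020.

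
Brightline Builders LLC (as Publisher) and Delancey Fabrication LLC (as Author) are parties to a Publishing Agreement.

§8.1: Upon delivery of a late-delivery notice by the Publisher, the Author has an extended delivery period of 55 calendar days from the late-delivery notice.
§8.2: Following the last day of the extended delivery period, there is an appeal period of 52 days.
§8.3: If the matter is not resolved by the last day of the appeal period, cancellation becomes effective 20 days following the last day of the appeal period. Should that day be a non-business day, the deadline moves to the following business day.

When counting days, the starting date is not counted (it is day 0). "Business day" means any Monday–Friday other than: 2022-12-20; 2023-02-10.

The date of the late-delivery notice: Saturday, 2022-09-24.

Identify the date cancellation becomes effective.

2023-01-30

The last day of the extended delivery period: 55 calendar days after 2022-09-24 is 2022-11-18.
The last day of the appeal period: 2022-11-18 + 52 days = 2023-01-09.
The date cancellation becomes effective: 20 calendar days after 2023-01-09 is 2023-01-29. That falls on a Sunday, so it rolls to the next business day, Monday, 2023-01-30.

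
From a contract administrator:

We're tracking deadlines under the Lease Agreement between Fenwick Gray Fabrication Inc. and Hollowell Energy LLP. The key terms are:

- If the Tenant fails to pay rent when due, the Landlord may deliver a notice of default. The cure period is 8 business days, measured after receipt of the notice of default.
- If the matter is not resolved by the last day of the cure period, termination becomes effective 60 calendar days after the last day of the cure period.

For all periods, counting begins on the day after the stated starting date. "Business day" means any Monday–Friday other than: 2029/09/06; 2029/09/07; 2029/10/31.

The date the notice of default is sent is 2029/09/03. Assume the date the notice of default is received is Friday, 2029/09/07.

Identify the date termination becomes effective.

The last day of the cure period: 8 business days after Friday, 2029/09/07, skipping weekends — Sep 10, Sep 11, Sep 12, Sep 13, Sep 14, Sep 17, Sep 18, Sep 19 — lands on Wednesday, 2029/09/19.
The date termination becomes effective: 60 calendar days after 2029/09/19 is 2029/11/18.

2029/11/18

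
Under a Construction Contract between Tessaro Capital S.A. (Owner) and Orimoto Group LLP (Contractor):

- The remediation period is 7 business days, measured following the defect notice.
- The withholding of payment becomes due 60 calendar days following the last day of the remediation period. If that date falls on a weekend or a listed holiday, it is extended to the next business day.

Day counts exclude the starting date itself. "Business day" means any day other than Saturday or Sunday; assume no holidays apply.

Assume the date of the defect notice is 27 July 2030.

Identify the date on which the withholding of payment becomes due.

7 October 2030

From Saturday, 27 July 2030, 7 business days (Jul 29, Jul 30, Jul 31, Aug 1, Aug 2, Aug 5, Aug 6, skipping weekends) brings us to Tuesday, 6 August 2030, which is the last day of the remediation period.
The date on which the withholding of payment becomes due: 60 calendar days after 6 August 2030 is 5 October 2030. That falls on a Saturday, so it rolls to the next business day, Monday, 7 October 2030.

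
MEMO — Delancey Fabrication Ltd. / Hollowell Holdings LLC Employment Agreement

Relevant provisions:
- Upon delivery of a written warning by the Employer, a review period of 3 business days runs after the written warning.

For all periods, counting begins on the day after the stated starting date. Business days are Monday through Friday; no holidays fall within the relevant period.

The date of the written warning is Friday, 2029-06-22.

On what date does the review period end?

The last day of the review period: counting 3 business days from Friday, 2029-06-22 (Jun 25, Jun 26, Jun 27, skipping weekends) reaches Wednesday, 2029-06-27.

2029-06-27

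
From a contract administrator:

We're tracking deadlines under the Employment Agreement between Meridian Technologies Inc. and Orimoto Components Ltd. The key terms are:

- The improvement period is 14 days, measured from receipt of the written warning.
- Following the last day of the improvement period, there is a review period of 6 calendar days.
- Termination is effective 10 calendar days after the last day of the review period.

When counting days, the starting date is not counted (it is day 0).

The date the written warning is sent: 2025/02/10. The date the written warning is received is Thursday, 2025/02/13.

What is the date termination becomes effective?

2025/03/15

The last day of the improvement period: 2025/02/13 + 14 days = 2025/02/27.
The last day of the review period: 2025/02/27 + 6 days = 2025/03/05.
The date termination becomes effective: 10 calendar days after 2025/03/05 is 2025/03/15.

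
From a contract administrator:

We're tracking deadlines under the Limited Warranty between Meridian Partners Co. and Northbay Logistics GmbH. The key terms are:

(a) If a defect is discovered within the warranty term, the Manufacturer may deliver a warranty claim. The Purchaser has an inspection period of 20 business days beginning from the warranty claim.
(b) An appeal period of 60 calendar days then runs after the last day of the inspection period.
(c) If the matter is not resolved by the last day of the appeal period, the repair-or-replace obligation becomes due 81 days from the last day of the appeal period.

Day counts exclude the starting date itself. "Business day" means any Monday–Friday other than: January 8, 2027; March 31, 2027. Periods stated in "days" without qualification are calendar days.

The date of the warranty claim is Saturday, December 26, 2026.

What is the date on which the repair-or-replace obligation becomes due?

The last day of the inspection period: counting 20 business days from Saturday, December 26, 2026 (Dec 28, Dec 29, Dec 30, Dec 31, …, Jan 21, Jan 22, Jan 25, skipping weekends and the listed holiday on Jan 8) reaches Monday, January 25, 2027.
Adding 60 calendar days to January 25, 2027 gives March 26, 2027, which is the last day of the appeal period.
Adding 81 calendar days to March 26, 2027 gives June 15, 2027, which is the date on which the repair-or-replace obligation becomes due.

June 15, 2027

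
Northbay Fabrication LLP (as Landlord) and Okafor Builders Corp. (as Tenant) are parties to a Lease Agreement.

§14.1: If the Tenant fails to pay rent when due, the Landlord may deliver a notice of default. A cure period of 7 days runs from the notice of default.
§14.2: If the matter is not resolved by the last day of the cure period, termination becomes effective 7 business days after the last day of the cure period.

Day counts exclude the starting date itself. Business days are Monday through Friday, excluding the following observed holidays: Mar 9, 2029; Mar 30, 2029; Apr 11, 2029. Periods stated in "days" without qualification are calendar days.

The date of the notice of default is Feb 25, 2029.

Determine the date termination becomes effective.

Mar 14, 2029

Adding 7 calendar days to Feb 25, 2029 gives Mar 4, 2029, which is the last day of the cure period.
The date termination becomes effective: 7 business days after Sunday, Mar 4, 2029, skipping weekends and the listed holiday on Mar 9 — Mar 5, Mar 6, Mar 7, Mar 8, Mar 12, Mar 13, Mar 14 — lands on Wednesday, Mar 14, 2029.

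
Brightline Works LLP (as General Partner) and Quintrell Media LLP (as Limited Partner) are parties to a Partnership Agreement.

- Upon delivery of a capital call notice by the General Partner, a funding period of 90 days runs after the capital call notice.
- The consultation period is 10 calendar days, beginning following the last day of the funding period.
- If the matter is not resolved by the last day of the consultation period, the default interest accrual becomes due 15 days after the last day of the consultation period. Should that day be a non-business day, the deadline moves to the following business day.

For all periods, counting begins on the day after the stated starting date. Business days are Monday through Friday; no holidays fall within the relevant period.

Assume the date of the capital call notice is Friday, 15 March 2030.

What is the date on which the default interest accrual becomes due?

8 July 2030

The last day of the funding period: 15 March 2030 + 90 days = 13 June 2030.
The last day of the consultation period: 10 calendar days after 13 June 2030 is 23 June 2030.
The date on which the default interest accrual becomes due: 15 calendar days after 23 June 2030 is 8 July 2030. 8 July 2030 is a Monday, so no roll-forward applies.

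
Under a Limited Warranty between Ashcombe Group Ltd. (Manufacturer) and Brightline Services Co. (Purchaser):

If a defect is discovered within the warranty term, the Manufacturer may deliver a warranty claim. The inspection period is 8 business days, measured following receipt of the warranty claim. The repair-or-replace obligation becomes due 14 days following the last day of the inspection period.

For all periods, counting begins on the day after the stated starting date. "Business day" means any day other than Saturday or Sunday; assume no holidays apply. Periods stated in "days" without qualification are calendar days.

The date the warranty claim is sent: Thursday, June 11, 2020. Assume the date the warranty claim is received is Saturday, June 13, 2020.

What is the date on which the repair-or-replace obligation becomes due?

The last day of the inspection period: counting 8 business days from Saturday, June 13, 2020 (Jun 15, Jun 16, Jun 17, Jun 18, Jun 19, Jun 22, Jun 23, Jun 24, skipping weekends) reaches Wednesday, June 24, 2020.
The date on which the repair-or-replace obligation becomes due: June 24, 2020 + 14 days = July 8, 2020.

July 8, 2020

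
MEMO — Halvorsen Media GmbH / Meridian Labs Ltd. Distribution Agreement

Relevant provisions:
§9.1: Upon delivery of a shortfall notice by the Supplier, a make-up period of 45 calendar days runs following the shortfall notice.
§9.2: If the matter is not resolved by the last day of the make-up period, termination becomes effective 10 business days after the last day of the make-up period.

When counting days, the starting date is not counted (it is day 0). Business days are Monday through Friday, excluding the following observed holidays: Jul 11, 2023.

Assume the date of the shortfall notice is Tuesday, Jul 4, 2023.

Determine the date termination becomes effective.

Sep 1, 2023

Adding 45 calendar days to Jul 4, 2023 gives Aug 18, 2023, which is the last day of the make-up period.
From Friday, Aug 18, 2023, 10 business days (Aug 21, Aug 22, Aug 23, Aug 24, Aug 25, Aug 28, Aug 29, Aug 30, Aug 31, Sep 1, skipping weekends) brings us to Friday, Sep 1, 2023, which is the date termination becomes effective.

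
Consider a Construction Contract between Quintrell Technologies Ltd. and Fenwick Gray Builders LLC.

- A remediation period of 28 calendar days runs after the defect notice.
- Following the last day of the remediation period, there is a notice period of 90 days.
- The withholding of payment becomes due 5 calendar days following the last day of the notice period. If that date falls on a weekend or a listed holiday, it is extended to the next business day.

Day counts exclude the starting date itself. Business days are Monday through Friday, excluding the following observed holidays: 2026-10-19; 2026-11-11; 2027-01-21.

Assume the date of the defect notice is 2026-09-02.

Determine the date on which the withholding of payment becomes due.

2027-01-04

Adding 28 calendar days to 2026-09-02 gives 2026-09-30, which is the last day of the remediation period.
The last day of the notice period: 90 calendar days after 2026-09-30 is 2026-12-29.
The date on which the withholding of payment becomes due: 2026-12-29 + 5 days = 2027-01-03. That falls on a Sunday, so it rolls to the next business day, Monday, 2027-01-04.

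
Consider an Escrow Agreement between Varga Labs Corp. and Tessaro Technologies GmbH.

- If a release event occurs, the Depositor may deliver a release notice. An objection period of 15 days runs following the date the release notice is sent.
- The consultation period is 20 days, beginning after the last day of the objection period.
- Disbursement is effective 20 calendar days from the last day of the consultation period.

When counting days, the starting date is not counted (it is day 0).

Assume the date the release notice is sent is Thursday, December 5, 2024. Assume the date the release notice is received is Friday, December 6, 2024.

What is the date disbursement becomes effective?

Adding 15 calendar days to December 5, 2024 gives December 20, 2024, which is the last day of the objection period.
The last day of the consultation period: 20 calendar days after December 20, 2024 is January 9, 2025.
Adding 20 calendar days to January 9, 2025 gives January 29, 2025, which is the date disbursement becomes effective.

January 29, 2025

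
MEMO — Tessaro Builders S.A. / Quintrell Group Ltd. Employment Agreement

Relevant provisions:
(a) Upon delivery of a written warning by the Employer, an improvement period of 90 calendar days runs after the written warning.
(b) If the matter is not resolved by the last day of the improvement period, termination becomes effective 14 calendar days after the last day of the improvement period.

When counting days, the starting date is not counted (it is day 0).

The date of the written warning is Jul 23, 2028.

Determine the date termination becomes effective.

Nov 4, 2028

Adding 90 calendar days to Jul 23, 2028 gives Oct 21, 2028, which is the last day of the improvement period.
The date termination becomes effective: 14 calendar days after Oct 21, 2028 is Nov 4, 2028.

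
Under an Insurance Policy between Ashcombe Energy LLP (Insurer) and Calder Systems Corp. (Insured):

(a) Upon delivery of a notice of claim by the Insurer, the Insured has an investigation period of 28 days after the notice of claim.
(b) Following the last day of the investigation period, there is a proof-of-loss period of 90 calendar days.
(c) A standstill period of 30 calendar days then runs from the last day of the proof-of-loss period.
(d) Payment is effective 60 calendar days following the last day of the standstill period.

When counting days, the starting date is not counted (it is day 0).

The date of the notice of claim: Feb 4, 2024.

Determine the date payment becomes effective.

Aug 30, 2024

The last day of the investigation period: 28 calendar days after Feb 4, 2024 is Mar 3, 2024.
The last day of the proof-of-loss period: 90 calendar days after Mar 3, 2024 is Jun 1, 2024.
The last day of the standstill period: 30 calendar days after Jun 1, 2024 is Jul 1, 2024.
Adding 60 calendar days to Jul 1, 2024 gives Aug 30, 2024, which is the date payment becomes effective.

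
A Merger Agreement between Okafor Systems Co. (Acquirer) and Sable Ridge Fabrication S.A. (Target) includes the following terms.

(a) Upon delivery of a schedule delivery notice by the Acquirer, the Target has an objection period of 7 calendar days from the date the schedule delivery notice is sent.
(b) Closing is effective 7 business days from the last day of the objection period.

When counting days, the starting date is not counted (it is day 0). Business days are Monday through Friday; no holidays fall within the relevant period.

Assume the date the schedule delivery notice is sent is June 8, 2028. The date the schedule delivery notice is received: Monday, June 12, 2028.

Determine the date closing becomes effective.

The last day of the objection period: June 8, 2028 + 7 days = June 15, 2028.
From Thursday, June 15, 2028, 7 business days (Jun 16, Jun 19, Jun 20, Jun 21, Jun 22, Jun 23, Jun 26, skipping weekends) brings us to Monday, June 26, 2028, which is the date closing becomes effective.

June 26, 2028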